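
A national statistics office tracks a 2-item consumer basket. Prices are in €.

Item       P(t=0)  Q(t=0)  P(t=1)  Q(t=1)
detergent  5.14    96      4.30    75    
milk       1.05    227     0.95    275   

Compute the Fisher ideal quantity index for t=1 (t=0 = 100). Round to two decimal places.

92.51

Laspeyres component (base-period weights):
ΣP(t=0)Q(t=1) = 5.14×75 + 1.05×275 = 385.5 + 288.75 = 674.25
ΣP(t=0)Q(t=0) = 5.14×96 + 1.05×227 = 493.44 + 238.35 = 731.79
L = 674.25 / 731.79 × 100 = 92.1371
Paasche component (current-period weights):
ΣP(t=1)Q(t=1) = 4.30×75 + 0.95×275 = 322.5 + 261.25 = 583.75
ΣP(t=1)Q(t=0) = 4.30×96 + 0.95×227 = 412.8 + 215.65 = 628.45
P = 583.75 / 628.45 × 100 = 92.8873
Fisher = √(L × P) = √(92.1371 × 92.8873) = 92.5114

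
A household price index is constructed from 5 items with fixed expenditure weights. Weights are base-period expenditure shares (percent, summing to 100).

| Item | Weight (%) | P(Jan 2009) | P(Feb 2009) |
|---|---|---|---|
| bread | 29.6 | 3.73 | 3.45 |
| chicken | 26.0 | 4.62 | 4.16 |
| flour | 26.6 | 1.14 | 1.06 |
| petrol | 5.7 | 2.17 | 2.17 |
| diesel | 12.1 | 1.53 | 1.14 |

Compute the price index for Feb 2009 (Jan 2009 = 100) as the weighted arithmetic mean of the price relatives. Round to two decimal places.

bread: 29.6 × (3.45/3.73) = 29.6 × 0.924933 = 27.3780
chicken: 26.0 × (4.16/4.62) = 26.0 × 0.900433 = 23.4113
flour: 26.6 × (1.06/1.14) = 26.6 × 0.929825 = 24.7333
petrol: 5.7 × (2.17/2.17) = 5.7 × 1.000000 = 5.7000
diesel: 12.1 × (1.14/1.53) = 12.1 × 0.745098 = 9.0157
Index = Σ wᵢ·(p₁ᵢ/p₀ᵢ) = 27.3780 + 23.4113 + 24.7333 + 5.7000 + 9.0157 = 90.2383

90.24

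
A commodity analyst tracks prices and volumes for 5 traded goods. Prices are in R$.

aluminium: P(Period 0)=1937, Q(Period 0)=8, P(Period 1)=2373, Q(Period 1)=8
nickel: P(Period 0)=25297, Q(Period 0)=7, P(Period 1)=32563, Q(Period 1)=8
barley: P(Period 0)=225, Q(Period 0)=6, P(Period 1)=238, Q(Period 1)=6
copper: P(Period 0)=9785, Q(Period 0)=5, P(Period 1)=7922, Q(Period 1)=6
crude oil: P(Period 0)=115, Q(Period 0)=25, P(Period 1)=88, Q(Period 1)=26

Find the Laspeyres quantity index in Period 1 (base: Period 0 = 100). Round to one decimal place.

Laspeyres quantity index uses base-period prices as weights.
ΣP(Period 0)·Q(Period 1) = 1937×8 + 25297×8 + 225×6 + 9785×6 + 115×26 = 15496 + 202376 + 1350 + 58710 + 2990 = 280922
ΣP(Period 0)·Q(Period 0) = 1937×8 + 25297×7 + 225×6 + 9785×5 + 115×25 = 15496 + 177079 + 1350 + 48925 + 2875 = 245725
Index = 280922 / 245725 × 100 = 114.3237

114.3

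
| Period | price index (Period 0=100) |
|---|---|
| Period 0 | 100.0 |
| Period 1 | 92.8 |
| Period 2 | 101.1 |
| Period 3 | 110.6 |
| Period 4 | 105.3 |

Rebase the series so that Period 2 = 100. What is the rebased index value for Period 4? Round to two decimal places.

104.15

Rebased(Period 4) = 105.3 / 101.1 × 100 = 104.1543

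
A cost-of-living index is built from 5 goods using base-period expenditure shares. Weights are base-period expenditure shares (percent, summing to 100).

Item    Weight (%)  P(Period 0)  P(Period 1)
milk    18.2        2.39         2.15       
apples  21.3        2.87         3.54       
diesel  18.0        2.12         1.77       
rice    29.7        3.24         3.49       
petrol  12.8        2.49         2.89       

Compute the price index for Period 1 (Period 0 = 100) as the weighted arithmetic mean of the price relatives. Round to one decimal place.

milk: 18.2 × (2.15/2.39) = 18.2 × 0.899582 = 16.3724
apples: 21.3 × (3.54/2.87) = 21.3 × 1.233449 = 26.2725
diesel: 18.0 × (1.77/2.12) = 18.0 × 0.834906 = 15.0283
rice: 29.7 × (3.49/3.24) = 29.7 × 1.077160 = 31.9917
petrol: 12.8 × (2.89/2.49) = 12.8 × 1.160643 = 14.8562
Index = Σ wᵢ·(p₁ᵢ/p₀ᵢ) = 16.3724 + 26.2725 + 15.0283 + 31.9917 + 14.8562 = 104.5211

104.5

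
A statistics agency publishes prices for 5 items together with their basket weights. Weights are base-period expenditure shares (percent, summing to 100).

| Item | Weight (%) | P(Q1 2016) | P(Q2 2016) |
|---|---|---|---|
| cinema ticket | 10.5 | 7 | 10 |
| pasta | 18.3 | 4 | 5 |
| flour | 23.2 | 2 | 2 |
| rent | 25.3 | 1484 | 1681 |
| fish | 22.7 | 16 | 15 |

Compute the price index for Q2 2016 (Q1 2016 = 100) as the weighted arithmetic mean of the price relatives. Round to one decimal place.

cinema ticket: 10.5 × (10/7) = 10.5 × 1.428571 = 15.0000
pasta: 18.3 × (5/4) = 18.3 × 1.250000 = 22.8750
flour: 23.2 × (2/2) = 23.2 × 1.000000 = 23.2000
rent: 25.3 × (1681/1484) = 25.3 × 1.132749 = 28.6586
fish: 22.7 × (15/16) = 22.7 × 0.937500 = 21.2812
Index = Σ wᵢ·(p₁ᵢ/p₀ᵢ) = 15.0000 + 22.8750 + 23.2000 + 28.6586 + 21.2812 = 111.0148

111.0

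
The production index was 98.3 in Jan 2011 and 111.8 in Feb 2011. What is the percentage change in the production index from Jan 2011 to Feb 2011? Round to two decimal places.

Change = (111.8 − 98.3) / 98.3 × 100
       = 13.5 / 98.3 × 100 = 13.7335%

13.73%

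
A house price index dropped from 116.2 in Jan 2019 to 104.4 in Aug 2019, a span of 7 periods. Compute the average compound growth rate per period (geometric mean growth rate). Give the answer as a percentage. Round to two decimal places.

Growth factor = (104.4/116.2)^(1/7) = (0.898451)^(1/7) = 0.984819
Growth rate = 0.984819 − 1 = -0.015181 = -1.5181%

-1.52%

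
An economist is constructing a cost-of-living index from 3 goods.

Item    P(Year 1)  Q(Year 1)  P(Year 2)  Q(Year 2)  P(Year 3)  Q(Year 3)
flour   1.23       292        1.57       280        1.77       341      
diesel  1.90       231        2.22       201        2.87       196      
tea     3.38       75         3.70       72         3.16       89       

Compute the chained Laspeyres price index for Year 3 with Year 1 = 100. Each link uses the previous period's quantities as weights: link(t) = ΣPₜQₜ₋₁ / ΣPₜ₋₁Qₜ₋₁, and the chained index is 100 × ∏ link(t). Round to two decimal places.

133.98

Link Year 1→Year 2:
ΣP(Year 2)Q(Year 1) = 1.57×292 + 2.22×231 + 3.70×75 = 458.44 + 512.82 + 277.5 = 1248.76
ΣP(Year 1)Q(Year 1) = 1.23×292 + 1.90×231 + 3.38×75 = 359.16 + 438.9 + 253.5 = 1051.56
link = 1248.76/1051.56 = 1.187531
Link Year 2→Year 3:
ΣP(Year 3)Q(Year 2) = 1.77×280 + 2.87×201 + 3.16×72 = 495.6 + 576.87 + 227.52 = 1299.99
ΣP(Year 2)Q(Year 2) = 1.57×280 + 2.22×201 + 3.70×72 = 439.6 + 446.22 + 266.4 = 1152.22
link = 1299.99/1152.22 = 1.128248
Chained index = 100 × 1.187531 × 1.128248 = 133.9829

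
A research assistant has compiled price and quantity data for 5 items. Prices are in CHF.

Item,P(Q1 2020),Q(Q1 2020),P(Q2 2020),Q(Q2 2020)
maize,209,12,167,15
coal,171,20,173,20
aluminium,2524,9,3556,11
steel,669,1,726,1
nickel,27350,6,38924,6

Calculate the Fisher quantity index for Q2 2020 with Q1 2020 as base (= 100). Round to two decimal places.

Laspeyres component (base-period weights):
ΣP(Q1 2020)Q(Q2 2020) = 209×15 + 171×20 + 2524×11 + 669×1 + 27350×6 = 3135 + 3420 + 27764 + 669 + 164100 = 199088
ΣP(Q1 2020)Q(Q1 2020) = 209×12 + 171×20 + 2524×9 + 669×1 + 27350×6 = 2508 + 3420 + 22716 + 669 + 164100 = 193413
L = 199088 / 193413 × 100 = 102.9341
Paasche component (current-period weights):
ΣP(Q2 2020)Q(Q2 2020) = 167×15 + 173×20 + 3556×11 + 726×1 + 38924×6 = 2505 + 3460 + 39116 + 726 + 233544 = 279351
ΣP(Q2 2020)Q(Q1 2020) = 167×12 + 173×20 + 3556×9 + 726×1 + 38924×6 = 2004 + 3460 + 32004 + 726 + 233544 = 271738
P = 279351 / 271738 × 100 = 102.8016
Fisher = √(L × P) = √(102.9341 × 102.8016) = 102.8678

102.87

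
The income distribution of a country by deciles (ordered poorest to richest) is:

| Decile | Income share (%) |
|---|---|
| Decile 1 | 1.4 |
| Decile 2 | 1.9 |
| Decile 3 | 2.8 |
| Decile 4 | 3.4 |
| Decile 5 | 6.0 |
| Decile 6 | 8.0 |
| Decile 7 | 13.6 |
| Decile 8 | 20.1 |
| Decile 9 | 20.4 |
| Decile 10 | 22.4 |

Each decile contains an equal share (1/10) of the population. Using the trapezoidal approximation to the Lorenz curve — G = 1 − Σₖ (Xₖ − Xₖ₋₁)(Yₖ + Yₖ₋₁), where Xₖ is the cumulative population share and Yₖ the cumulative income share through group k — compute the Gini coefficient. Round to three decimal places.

Cumulative income shares Yₖ: 0.0140, 0.0330, 0.0610, 0.0950, 0.1550, 0.2350, 0.3710, 0.5720, 0.7760, 1.0000
Σ (Xₖ−Xₖ₋₁)(Yₖ+Yₖ₋₁) = (1/10)(0.0140+0.0000) + (1/10)(0.0330+0.0140) + (1/10)(0.0610+0.0330) + (1/10)(0.0950+0.0610) + (1/10)(0.1550+0.0950) + (1/10)(0.2350+0.1550) + (1/10)(0.3710+0.2350) + (1/10)(0.5720+0.3710) + (1/10)(0.7760+0.5720) + (1/10)(1.0000+0.7760)
  = 0.0014 + 0.0047 + 0.0094 + 0.0156 + 0.0250 + 0.0390 + 0.0606 + 0.0943 + 0.1348 + 0.1776 = 0.5624
G = 1 − 0.5624 = 0.4376

0.438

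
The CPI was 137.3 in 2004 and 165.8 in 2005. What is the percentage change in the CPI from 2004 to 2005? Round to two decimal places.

20.76%

Change = (165.8 − 137.3) / 137.3 × 100
       = 28.5 / 137.3 × 100 = 20.7575%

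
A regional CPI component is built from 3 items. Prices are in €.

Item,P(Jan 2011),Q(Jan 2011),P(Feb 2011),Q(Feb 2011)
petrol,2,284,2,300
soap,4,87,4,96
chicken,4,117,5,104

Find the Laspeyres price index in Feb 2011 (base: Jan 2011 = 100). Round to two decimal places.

108.45

Laspeyres price index uses base-period quantities as weights.
ΣP(Feb 2011)·Q(Jan 2011) = 2×284 + 4×87 + 5×117 = 568 + 348 + 585 = 1501
ΣP(Jan 2011)·Q(Jan 2011) = 2×284 + 4×87 + 4×117 = 568 + 348 + 468 = 1384
Index = 1501 / 1384 × 100 = 108.4538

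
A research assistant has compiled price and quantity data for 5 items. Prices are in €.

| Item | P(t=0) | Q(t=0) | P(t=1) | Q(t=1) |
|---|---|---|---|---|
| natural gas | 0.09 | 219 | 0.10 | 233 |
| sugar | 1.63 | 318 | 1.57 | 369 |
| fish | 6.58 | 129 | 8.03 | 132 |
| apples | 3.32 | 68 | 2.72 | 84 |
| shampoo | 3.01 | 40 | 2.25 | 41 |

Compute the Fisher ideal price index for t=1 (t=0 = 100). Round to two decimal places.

Laspeyres component (base-period weights):
ΣP(t=1)Q(t=0) = 0.10×219 + 1.57×318 + 8.03×129 + 2.72×68 + 2.25×40 = 21.9 + 499.26 + 1035.87 + 184.96 + 90 = 1831.99
ΣP(t=0)Q(t=0) = 0.09×219 + 1.63×318 + 6.58×129 + 3.32×68 + 3.01×40 = 19.71 + 518.34 + 848.82 + 225.76 + 120.4 = 1733.03
L = 1831.99 / 1733.03 × 100 = 105.7102
Paasche component (current-period weights):
ΣP(t=1)Q(t=1) = 0.10×233 + 1.57×369 + 8.03×132 + 2.72×84 + 2.25×41 = 23.3 + 579.33 + 1059.96 + 228.48 + 92.25 = 1983.32
ΣP(t=0)Q(t=1) = 0.09×233 + 1.63×369 + 6.58×132 + 3.32×84 + 3.01×41 = 20.97 + 601.47 + 868.56 + 278.88 + 123.41 = 1893.29
P = 1983.32 / 1893.29 × 100 = 104.7552
Fisher = √(L × P) = √(105.7102 × 104.7552) = 105.2316

105.23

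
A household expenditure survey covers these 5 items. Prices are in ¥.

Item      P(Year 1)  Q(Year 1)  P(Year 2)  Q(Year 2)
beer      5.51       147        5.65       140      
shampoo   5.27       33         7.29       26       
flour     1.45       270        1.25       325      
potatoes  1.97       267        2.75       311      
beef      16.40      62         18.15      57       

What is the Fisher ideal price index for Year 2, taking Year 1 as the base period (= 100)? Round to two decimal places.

111.97

Laspeyres component (base-period weights):
ΣP(Year 2)Q(Year 1) = 5.65×147 + 7.29×33 + 1.25×270 + 2.75×267 + 18.15×62 = 830.55 + 240.57 + 337.5 + 734.25 + 1125.3 = 3268.17
ΣP(Year 1)Q(Year 1) = 5.51×147 + 5.27×33 + 1.45×270 + 1.97×267 + 16.40×62 = 809.97 + 173.91 + 391.5 + 525.99 + 1016.8 = 2918.17
L = 3268.17 / 2918.17 × 100 = 111.9938
Paasche component (current-period weights):
ΣP(Year 2)Q(Year 2) = 5.65×140 + 7.29×26 + 1.25×325 + 2.75×311 + 18.15×57 = 791 + 189.54 + 406.25 + 855.25 + 1034.55 = 3276.59
ΣP(Year 1)Q(Year 2) = 5.51×140 + 5.27×26 + 1.45×325 + 1.97×311 + 16.40×57 = 771.4 + 137.02 + 471.25 + 612.67 + 934.8 = 2927.14
P = 3276.59 / 2927.14 × 100 = 111.9383
Fisher = √(L × P) = √(111.9938 × 111.9383) = 111.9660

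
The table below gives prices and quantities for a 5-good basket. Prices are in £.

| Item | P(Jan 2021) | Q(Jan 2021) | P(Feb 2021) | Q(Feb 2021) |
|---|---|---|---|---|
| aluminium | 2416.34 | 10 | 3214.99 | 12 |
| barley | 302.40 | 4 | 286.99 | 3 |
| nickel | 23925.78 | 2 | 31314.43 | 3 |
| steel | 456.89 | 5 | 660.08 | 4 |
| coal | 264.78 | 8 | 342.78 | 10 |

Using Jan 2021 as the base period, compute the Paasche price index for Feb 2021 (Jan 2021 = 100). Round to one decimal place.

Paasche price index uses current-period quantities as weights.
ΣP(Feb 2021)·Q(Feb 2021) = 3214.99×12 + 286.99×3 + 31314.43×3 + 660.08×4 + 342.78×10 = 38579.88 + 860.97 + 93943.29 + 2640.32 + 3427.8 = 139452.26
ΣP(Jan 2021)·Q(Feb 2021) = 2416.34×12 + 302.40×3 + 23925.78×3 + 456.89×4 + 264.78×10 = 28996.08 + 907.2 + 71777.34 + 1827.56 + 2647.8 = 106155.98
Index = 139452.26 / 106155.98 × 100 = 131.3654

131.4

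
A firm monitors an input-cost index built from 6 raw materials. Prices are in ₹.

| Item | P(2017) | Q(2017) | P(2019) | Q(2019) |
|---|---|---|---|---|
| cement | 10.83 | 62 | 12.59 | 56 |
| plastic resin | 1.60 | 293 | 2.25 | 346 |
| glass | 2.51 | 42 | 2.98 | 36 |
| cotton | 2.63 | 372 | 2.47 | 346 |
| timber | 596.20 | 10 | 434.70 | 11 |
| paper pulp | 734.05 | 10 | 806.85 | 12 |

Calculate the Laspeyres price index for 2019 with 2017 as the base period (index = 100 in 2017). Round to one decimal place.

96.0

Laspeyres price index uses base-period quantities as weights.
ΣP(2019)·Q(2017) = 12.59×62 + 2.25×293 + 2.98×42 + 2.47×372 + 434.70×10 + 806.85×10 = 780.58 + 659.25 + 125.16 + 918.84 + 4347 + 8068.5 = 14899.33
ΣP(2017)·Q(2017) = 10.83×62 + 1.60×293 + 2.51×42 + 2.63×372 + 596.20×10 + 734.05×10 = 671.46 + 468.8 + 105.42 + 978.36 + 5962 + 7340.5 = 15526.54
Index = 14899.33 / 15526.54 × 100 = 95.9604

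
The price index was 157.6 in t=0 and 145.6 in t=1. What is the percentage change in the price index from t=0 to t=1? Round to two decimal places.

-7.61%

Change = (145.6 − 157.6) / 157.6 × 100
       = -12.0 / 157.6 × 100 = -7.6142%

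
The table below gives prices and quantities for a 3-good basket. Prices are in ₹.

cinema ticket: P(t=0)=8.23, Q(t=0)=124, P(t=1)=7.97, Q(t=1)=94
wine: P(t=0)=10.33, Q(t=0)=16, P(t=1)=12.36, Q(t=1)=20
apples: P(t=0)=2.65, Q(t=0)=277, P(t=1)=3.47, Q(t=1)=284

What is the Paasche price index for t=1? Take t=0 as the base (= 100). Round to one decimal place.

114.4

Paasche price index uses current-period quantities as weights.
ΣP(t=1)·Q(t=1) = 7.97×94 + 12.36×20 + 3.47×284 = 749.18 + 247.2 + 985.48 = 1981.86
ΣP(t=0)·Q(t=1) = 8.23×94 + 10.33×20 + 2.65×284 = 773.62 + 206.6 + 752.6 = 1732.82
Index = 1981.86 / 1732.82 × 100 = 114.3719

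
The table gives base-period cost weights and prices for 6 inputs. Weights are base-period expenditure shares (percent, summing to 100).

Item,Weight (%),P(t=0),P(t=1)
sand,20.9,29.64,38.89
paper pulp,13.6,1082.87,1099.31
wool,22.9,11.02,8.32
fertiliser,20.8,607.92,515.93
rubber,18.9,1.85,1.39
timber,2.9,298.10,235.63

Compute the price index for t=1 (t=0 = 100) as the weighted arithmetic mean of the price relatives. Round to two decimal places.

sand: 20.9 × (38.89/29.64) = 20.9 × 1.312078 = 27.4224
paper pulp: 13.6 × (1099.31/1082.87) = 13.6 × 1.015182 = 13.8065
wool: 22.9 × (8.32/11.02) = 22.9 × 0.754991 = 17.2893
fertiliser: 20.8 × (515.93/607.92) = 20.8 × 0.848681 = 17.6526
rubber: 18.9 × (1.39/1.85) = 18.9 × 0.751351 = 14.2005
timber: 2.9 × (235.63/298.10) = 2.9 × 0.790439 = 2.2923
Index = Σ wᵢ·(p₁ᵢ/p₀ᵢ) = 27.4224 + 13.8065 + 17.2893 + 17.6526 + 14.2005 + 2.2923 = 92.6636

92.66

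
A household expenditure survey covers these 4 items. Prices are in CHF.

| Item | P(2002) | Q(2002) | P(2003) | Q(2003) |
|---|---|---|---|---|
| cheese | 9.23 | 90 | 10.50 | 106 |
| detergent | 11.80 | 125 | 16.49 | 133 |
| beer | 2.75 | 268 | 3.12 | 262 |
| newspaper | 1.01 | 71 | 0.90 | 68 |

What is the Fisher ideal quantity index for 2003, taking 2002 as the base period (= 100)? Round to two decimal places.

Laspeyres component (base-period weights):
ΣP(2002)Q(2003) = 9.23×106 + 11.80×133 + 2.75×262 + 1.01×68 = 978.38 + 1569.4 + 720.5 + 68.68 = 3336.96
ΣP(2002)Q(2002) = 9.23×90 + 11.80×125 + 2.75×268 + 1.01×71 = 830.7 + 1475 + 737 + 71.71 = 3114.41
L = 3336.96 / 3114.41 × 100 = 107.1458
Paasche component (current-period weights):
ΣP(2003)Q(2003) = 10.50×106 + 16.49×133 + 3.12×262 + 0.90×68 = 1113 + 2193.17 + 817.44 + 61.2 = 4184.81
ΣP(2003)Q(2002) = 10.50×90 + 16.49×125 + 3.12×268 + 0.90×71 = 945 + 2061.25 + 836.16 + 63.9 = 3906.31
P = 4184.81 / 3906.31 × 100 = 107.1295
Fisher = √(L × P) = √(107.1458 × 107.1295) = 107.1377

107.14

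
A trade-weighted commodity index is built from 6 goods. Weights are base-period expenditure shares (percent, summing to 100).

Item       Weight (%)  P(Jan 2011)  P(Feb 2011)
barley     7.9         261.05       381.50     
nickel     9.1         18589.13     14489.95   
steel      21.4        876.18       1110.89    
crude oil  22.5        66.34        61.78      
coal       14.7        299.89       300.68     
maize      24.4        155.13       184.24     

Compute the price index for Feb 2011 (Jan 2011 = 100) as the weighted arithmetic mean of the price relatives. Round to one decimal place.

110.4

barley: 7.9 × (381.50/261.05) = 7.9 × 1.461406 = 11.5451
nickel: 9.1 × (14489.95/18589.13) = 9.1 × 0.779485 = 7.0933
steel: 21.4 × (1110.89/876.18) = 21.4 × 1.267879 = 27.1326
crude oil: 22.5 × (61.78/66.34) = 22.5 × 0.931263 = 20.9534
coal: 14.7 × (300.68/299.89) = 14.7 × 1.002634 = 14.7387
maize: 24.4 × (184.24/155.13) = 24.4 × 1.187649 = 28.9786
Index = Σ wᵢ·(p₁ᵢ/p₀ᵢ) = 11.5451 + 7.0933 + 27.1326 + 20.9534 + 14.7387 + 28.9786 = 110.4418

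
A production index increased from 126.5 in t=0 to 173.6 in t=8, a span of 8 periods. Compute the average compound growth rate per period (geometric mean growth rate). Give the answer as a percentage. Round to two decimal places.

Growth factor = (173.6/126.5)^(1/8) = (1.372332)^(1/8) = 1.040357
Growth rate = 1.040357 − 1 = 0.040357 = 4.0357%

4.04%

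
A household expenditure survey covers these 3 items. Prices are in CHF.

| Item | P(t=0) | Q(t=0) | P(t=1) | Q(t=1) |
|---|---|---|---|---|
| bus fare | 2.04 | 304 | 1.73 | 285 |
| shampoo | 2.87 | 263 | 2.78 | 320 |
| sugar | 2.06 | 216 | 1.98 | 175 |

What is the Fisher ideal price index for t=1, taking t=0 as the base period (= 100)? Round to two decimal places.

Laspeyres component (base-period weights):
ΣP(t=1)Q(t=0) = 1.73×304 + 2.78×263 + 1.98×216 = 525.92 + 731.14 + 427.68 = 1684.74
ΣP(t=0)Q(t=0) = 2.04×304 + 2.87×263 + 2.06×216 = 620.16 + 754.81 + 444.96 = 1819.93
L = 1684.74 / 1819.93 × 100 = 92.5717
Paasche component (current-period weights):
ΣP(t=1)Q(t=1) = 1.73×285 + 2.78×320 + 1.98×175 = 493.05 + 889.6 + 346.5 = 1729.15
ΣP(t=0)Q(t=1) = 2.04×285 + 2.87×320 + 2.06×175 = 581.4 + 918.4 + 360.5 = 1860.3
P = 1729.15 / 1860.3 × 100 = 92.9501
Fisher = √(L × P) = √(92.5717 × 92.9501) = 92.7607

92.76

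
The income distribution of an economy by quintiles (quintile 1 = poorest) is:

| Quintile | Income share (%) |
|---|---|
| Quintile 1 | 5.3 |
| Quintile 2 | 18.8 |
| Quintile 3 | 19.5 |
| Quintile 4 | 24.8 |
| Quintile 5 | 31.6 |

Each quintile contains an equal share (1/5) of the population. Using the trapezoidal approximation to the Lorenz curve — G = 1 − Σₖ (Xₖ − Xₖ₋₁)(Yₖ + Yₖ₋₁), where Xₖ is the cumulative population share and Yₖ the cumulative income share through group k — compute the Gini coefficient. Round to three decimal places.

Cumulative income shares Yₖ: 0.0530, 0.2410, 0.4360, 0.6840, 1.0000
Σ (Xₖ−Xₖ₋₁)(Yₖ+Yₖ₋₁) = (1/5)(0.0530+0.0000) + (1/5)(0.2410+0.0530) + (1/5)(0.4360+0.2410) + (1/5)(0.6840+0.4360) + (1/5)(1.0000+0.6840)
  = 0.0106 + 0.0588 + 0.1354 + 0.2240 + 0.3368 = 0.7656
G = 1 − 0.7656 = 0.2344

0.234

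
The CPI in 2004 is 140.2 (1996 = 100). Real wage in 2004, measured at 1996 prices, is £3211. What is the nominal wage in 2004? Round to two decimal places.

4501.82

Nominal = Real × (Index/100) = 3211 × (140.2/100)
        = 3211 × 1.402 = 4501.8220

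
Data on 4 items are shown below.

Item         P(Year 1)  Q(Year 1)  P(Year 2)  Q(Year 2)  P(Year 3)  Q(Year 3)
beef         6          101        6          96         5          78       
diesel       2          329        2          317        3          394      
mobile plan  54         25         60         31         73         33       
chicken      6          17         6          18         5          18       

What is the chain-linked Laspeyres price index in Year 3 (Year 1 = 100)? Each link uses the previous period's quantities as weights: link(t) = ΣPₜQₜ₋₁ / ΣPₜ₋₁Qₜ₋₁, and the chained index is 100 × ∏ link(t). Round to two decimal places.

125.64

Link Year 1→Year 2:
ΣP(Year 2)Q(Year 1) = 6×101 + 2×329 + 60×25 + 6×17 = 606 + 658 + 1500 + 102 = 2866
ΣP(Year 1)Q(Year 1) = 6×101 + 2×329 + 54×25 + 6×17 = 606 + 658 + 1350 + 102 = 2716
link = 2866/2716 = 1.055228
Link Year 2→Year 3:
ΣP(Year 3)Q(Year 2) = 5×96 + 3×317 + 73×31 + 5×18 = 480 + 951 + 2263 + 90 = 3784
ΣP(Year 2)Q(Year 2) = 6×96 + 2×317 + 60×31 + 6×18 = 576 + 634 + 1860 + 108 = 3178
link = 3784/3178 = 1.190686
Chained index = 100 × 1.055228 × 1.190686 = 125.6446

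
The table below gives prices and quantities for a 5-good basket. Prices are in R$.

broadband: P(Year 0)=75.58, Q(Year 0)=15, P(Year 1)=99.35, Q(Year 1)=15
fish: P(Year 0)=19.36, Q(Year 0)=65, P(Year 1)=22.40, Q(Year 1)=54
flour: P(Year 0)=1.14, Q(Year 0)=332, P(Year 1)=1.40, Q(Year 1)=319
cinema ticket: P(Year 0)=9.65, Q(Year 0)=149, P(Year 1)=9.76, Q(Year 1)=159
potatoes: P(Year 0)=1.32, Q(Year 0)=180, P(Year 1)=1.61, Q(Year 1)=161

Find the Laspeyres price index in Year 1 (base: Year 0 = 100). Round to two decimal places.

Laspeyres price index uses base-period quantities as weights.
ΣP(Year 1)·Q(Year 0) = 99.35×15 + 22.40×65 + 1.40×332 + 9.76×149 + 1.61×180 = 1490.25 + 1456 + 464.8 + 1454.24 + 289.8 = 5155.09
ΣP(Year 0)·Q(Year 0) = 75.58×15 + 19.36×65 + 1.14×332 + 9.65×149 + 1.32×180 = 1133.7 + 1258.4 + 378.48 + 1437.85 + 237.6 = 4446.03
Index = 5155.09 / 4446.03 × 100 = 115.9482

115.95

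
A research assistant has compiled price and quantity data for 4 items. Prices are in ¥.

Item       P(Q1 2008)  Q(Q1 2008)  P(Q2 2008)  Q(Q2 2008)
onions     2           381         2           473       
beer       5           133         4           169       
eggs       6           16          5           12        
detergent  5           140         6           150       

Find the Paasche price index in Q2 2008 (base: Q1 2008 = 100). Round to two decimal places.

Paasche price index uses current-period quantities as weights.
ΣP(Q2 2008)·Q(Q2 2008) = 2×473 + 4×169 + 5×12 + 6×150 = 946 + 676 + 60 + 900 = 2582
ΣP(Q1 2008)·Q(Q2 2008) = 2×473 + 5×169 + 6×12 + 5×150 = 946 + 845 + 72 + 750 = 2613
Index = 2582 / 2613 × 100 = 98.8136

98.81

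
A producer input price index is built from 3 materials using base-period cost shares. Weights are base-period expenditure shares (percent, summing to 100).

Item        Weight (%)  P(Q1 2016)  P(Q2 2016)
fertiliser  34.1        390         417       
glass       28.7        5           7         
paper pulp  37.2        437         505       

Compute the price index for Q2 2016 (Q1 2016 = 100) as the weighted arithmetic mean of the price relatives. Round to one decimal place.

119.6

fertiliser: 34.1 × (417/390) = 34.1 × 1.069231 = 36.4608
glass: 28.7 × (7/5) = 28.7 × 1.400000 = 40.1800
paper pulp: 37.2 × (505/437) = 37.2 × 1.155606 = 42.9886
Index = Σ wᵢ·(p₁ᵢ/p₀ᵢ) = 36.4608 + 40.1800 + 42.9886 = 119.6293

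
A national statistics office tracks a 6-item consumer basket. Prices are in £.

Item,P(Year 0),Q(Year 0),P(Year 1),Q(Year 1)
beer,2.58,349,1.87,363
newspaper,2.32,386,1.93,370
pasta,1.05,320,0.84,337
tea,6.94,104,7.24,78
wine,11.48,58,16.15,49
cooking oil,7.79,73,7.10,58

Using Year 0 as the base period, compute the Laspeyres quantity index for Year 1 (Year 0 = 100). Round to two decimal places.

Laspeyres quantity index uses base-period prices as weights.
ΣP(Year 0)·Q(Year 1) = 2.58×363 + 2.32×370 + 1.05×337 + 6.94×78 + 11.48×49 + 7.79×58 = 936.54 + 858.4 + 353.85 + 541.32 + 562.52 + 451.82 = 3704.45
ΣP(Year 0)·Q(Year 0) = 2.58×349 + 2.32×386 + 1.05×320 + 6.94×104 + 11.48×58 + 7.79×73 = 900.42 + 895.52 + 336 + 721.76 + 665.84 + 568.67 = 4088.21
Index = 3704.45 / 4088.21 × 100 = 90.6130

90.61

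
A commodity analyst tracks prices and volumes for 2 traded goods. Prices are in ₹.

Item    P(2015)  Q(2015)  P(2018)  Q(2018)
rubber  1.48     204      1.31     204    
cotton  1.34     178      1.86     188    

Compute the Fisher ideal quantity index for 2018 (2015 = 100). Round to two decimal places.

102.79

Laspeyres component (base-period weights):
ΣP(2015)Q(2018) = 1.48×204 + 1.34×188 = 301.92 + 251.92 = 553.84
ΣP(2015)Q(2015) = 1.48×204 + 1.34×178 = 301.92 + 238.52 = 540.44
L = 553.84 / 540.44 × 100 = 102.4795
Paasche component (current-period weights):
ΣP(2018)Q(2018) = 1.31×204 + 1.86×188 = 267.24 + 349.68 = 616.92
ΣP(2018)Q(2015) = 1.31×204 + 1.86×178 = 267.24 + 331.08 = 598.32
P = 616.92 / 598.32 × 100 = 103.1087
Fisher = √(L × P) = √(102.4795 × 103.1087) = 102.7936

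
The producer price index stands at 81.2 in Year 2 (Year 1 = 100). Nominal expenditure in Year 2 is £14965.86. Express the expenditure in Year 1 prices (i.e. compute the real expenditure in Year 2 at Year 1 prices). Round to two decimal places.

18430.86

Real = Nominal ÷ (Index/100) = 14965.86 ÷ (81.2/100)
     = 14965.86 ÷ 0.812 = 18430.8621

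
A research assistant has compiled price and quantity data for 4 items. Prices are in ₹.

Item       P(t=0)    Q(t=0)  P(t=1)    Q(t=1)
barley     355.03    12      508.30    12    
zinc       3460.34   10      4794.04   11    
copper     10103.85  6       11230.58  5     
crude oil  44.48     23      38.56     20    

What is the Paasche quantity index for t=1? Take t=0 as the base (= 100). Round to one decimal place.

94.6

Paasche quantity index uses current-period prices as weights.
ΣP(t=1)·Q(t=1) = 508.30×12 + 4794.04×11 + 11230.58×5 + 38.56×20 = 6099.6 + 52734.44 + 56152.9 + 771.2 = 115758.14
ΣP(t=1)·Q(t=0) = 508.30×12 + 4794.04×10 + 11230.58×6 + 38.56×23 = 6099.6 + 47940.4 + 67383.48 + 886.88 = 122310.36
Index = 115758.14 / 122310.36 × 100 = 94.6430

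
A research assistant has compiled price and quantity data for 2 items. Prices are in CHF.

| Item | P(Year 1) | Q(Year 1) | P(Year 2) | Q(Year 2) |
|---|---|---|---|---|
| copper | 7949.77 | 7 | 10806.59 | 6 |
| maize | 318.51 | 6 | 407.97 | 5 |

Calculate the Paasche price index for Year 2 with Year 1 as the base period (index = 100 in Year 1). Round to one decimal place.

135.7

Paasche price index uses current-period quantities as weights.
ΣP(Year 2)·Q(Year 2) = 10806.59×6 + 407.97×5 = 64839.54 + 2039.85 = 66879.39
ΣP(Year 1)·Q(Year 2) = 7949.77×6 + 318.51×5 = 47698.62 + 1592.55 = 49291.17
Index = 66879.39 / 49291.17 × 100 = 135.6823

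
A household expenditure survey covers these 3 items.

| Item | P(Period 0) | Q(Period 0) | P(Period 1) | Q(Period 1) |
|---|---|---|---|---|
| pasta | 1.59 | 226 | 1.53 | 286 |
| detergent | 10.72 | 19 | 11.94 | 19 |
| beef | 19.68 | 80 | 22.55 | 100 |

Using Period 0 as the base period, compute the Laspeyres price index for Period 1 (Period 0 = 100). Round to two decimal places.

Laspeyres price index uses base-period quantities as weights.
ΣP(Period 1)·Q(Period 0) = 1.53×226 + 11.94×19 + 22.55×80 = 345.78 + 226.86 + 1804 = 2376.64
ΣP(Period 0)·Q(Period 0) = 1.59×226 + 10.72×19 + 19.68×80 = 359.34 + 203.68 + 1574.4 = 2137.42
Index = 2376.64 / 2137.42 × 100 = 111.1920

111.19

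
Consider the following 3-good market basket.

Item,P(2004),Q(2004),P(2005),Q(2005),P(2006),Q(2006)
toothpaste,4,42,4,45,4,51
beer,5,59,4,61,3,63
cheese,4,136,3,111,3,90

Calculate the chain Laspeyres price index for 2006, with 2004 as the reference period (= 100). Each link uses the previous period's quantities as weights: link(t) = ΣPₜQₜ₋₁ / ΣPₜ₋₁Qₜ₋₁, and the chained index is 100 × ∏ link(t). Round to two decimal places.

74.14

Link 2004→2005:
ΣP(2005)Q(2004) = 4×42 + 4×59 + 3×136 = 168 + 236 + 408 = 812
ΣP(2004)Q(2004) = 4×42 + 5×59 + 4×136 = 168 + 295 + 544 = 1007
link = 812/1007 = 0.806356
Link 2005→2006:
ΣP(2006)Q(2005) = 4×45 + 3×61 + 3×111 = 180 + 183 + 333 = 696
ΣP(2005)Q(2005) = 4×45 + 4×61 + 3×111 = 180 + 244 + 333 = 757
link = 696/757 = 0.919419
Chained index = 100 × 0.806356 × 0.919419 = 74.1378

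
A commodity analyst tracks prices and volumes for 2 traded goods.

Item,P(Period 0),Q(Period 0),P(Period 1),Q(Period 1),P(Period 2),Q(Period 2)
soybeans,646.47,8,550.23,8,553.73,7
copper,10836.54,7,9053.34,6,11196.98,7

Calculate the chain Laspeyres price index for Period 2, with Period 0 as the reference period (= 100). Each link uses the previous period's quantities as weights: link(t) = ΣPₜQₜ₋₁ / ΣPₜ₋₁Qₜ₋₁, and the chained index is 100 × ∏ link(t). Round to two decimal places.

102.01

Link Period 0→Period 1:
ΣP(Period 1)Q(Period 0) = 550.23×8 + 9053.34×7 = 4401.84 + 63373.38 = 67775.22
ΣP(Period 0)Q(Period 0) = 646.47×8 + 10836.54×7 = 5171.76 + 75855.78 = 81027.54
link = 67775.22/81027.54 = 0.836447
Link Period 1→Period 2:
ΣP(Period 2)Q(Period 1) = 553.73×8 + 11196.98×6 = 4429.84 + 67181.88 = 71611.72
ΣP(Period 1)Q(Period 1) = 550.23×8 + 9053.34×6 = 4401.84 + 54320.04 = 58721.88
link = 71611.72/58721.88 = 1.219507
Chained index = 100 × 0.836447 × 1.219507 = 102.0052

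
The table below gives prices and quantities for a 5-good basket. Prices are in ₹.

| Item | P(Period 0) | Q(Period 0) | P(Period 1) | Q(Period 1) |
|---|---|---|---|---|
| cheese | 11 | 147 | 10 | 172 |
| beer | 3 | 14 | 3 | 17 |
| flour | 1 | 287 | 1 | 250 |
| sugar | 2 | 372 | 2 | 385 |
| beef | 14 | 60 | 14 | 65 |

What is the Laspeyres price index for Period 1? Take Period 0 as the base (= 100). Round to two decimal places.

Laspeyres price index uses base-period quantities as weights.
ΣP(Period 1)·Q(Period 0) = 10×147 + 3×14 + 1×287 + 2×372 + 14×60 = 1470 + 42 + 287 + 744 + 840 = 3383
ΣP(Period 0)·Q(Period 0) = 11×147 + 3×14 + 1×287 + 2×372 + 14×60 = 1617 + 42 + 287 + 744 + 840 = 3530
Index = 3383 / 3530 × 100 = 95.8357

95.84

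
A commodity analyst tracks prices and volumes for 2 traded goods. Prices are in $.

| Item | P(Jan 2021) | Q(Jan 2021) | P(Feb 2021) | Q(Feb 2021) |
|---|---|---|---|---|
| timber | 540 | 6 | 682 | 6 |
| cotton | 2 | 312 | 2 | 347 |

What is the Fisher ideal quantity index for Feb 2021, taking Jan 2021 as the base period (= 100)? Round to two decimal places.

Laspeyres component (base-period weights):
ΣP(Jan 2021)Q(Feb 2021) = 540×6 + 2×347 = 3240 + 694 = 3934
ΣP(Jan 2021)Q(Jan 2021) = 540×6 + 2×312 = 3240 + 624 = 3864
L = 3934 / 3864 × 100 = 101.8116
Paasche component (current-period weights):
ΣP(Feb 2021)Q(Feb 2021) = 682×6 + 2×347 = 4092 + 694 = 4786
ΣP(Feb 2021)Q(Jan 2021) = 682×6 + 2×312 = 4092 + 624 = 4716
P = 4786 / 4716 × 100 = 101.4843
Fisher = √(L × P) = √(101.8116 × 101.4843) = 101.6478

101.65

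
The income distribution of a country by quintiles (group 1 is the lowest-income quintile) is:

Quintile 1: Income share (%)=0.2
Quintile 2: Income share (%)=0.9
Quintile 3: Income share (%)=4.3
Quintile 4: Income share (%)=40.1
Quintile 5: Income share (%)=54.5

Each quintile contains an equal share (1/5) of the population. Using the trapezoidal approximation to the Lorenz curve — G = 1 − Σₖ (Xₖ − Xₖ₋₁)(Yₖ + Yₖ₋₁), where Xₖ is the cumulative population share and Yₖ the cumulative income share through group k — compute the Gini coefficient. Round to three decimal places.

0.591

Cumulative income shares Yₖ: 0.0020, 0.0110, 0.0540, 0.4550, 1.0000
Σ (Xₖ−Xₖ₋₁)(Yₖ+Yₖ₋₁) = (1/5)(0.0020+0.0000) + (1/5)(0.0110+0.0020) + (1/5)(0.0540+0.0110) + (1/5)(0.4550+0.0540) + (1/5)(1.0000+0.4550)
  = 0.0004 + 0.0026 + 0.0130 + 0.1018 + 0.2910 = 0.4088
G = 1 − 0.4088 = 0.5912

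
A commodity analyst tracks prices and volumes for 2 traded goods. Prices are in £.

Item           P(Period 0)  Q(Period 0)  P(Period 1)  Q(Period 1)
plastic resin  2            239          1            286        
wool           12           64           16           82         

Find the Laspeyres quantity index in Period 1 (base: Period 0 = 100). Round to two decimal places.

Laspeyres quantity index uses base-period prices as weights.
ΣP(Period 0)·Q(Period 1) = 2×286 + 12×82 = 572 + 984 = 1556
ΣP(Period 0)·Q(Period 0) = 2×239 + 12×64 = 478 + 768 = 1246
Index = 1556 / 1246 × 100 = 124.8796

124.88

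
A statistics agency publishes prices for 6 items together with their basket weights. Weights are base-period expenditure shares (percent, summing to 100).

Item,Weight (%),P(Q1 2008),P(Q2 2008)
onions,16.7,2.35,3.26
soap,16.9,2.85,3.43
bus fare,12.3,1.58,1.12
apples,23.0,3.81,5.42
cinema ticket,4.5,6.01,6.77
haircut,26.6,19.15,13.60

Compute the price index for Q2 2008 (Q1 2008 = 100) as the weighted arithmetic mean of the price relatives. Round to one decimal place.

onions: 16.7 × (3.26/2.35) = 16.7 × 1.387234 = 23.1668
soap: 16.9 × (3.43/2.85) = 16.9 × 1.203509 = 20.3393
bus fare: 12.3 × (1.12/1.58) = 12.3 × 0.708861 = 8.7190
apples: 23.0 × (5.42/3.81) = 23.0 × 1.422572 = 32.7192
cinema ticket: 4.5 × (6.77/6.01) = 4.5 × 1.126456 = 5.0691
haircut: 26.6 × (13.60/19.15) = 26.6 × 0.710183 = 18.8909
Index = Σ wᵢ·(p₁ᵢ/p₀ᵢ) = 23.1668 + 20.3393 + 8.7190 + 32.7192 + 5.0691 + 18.8909 = 108.9042

108.9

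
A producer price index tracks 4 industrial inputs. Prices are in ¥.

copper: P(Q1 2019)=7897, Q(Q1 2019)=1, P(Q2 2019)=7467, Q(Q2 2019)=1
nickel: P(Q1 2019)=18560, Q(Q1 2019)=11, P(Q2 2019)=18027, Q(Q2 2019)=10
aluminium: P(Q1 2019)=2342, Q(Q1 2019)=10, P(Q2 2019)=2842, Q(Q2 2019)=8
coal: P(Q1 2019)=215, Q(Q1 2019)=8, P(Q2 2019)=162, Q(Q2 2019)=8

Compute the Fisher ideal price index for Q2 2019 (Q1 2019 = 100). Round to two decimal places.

99.13

Laspeyres component (base-period weights):
ΣP(Q2 2019)Q(Q1 2019) = 7467×1 + 18027×11 + 2842×10 + 162×8 = 7467 + 198297 + 28420 + 1296 = 235480
ΣP(Q1 2019)Q(Q1 2019) = 7897×1 + 18560×11 + 2342×10 + 215×8 = 7897 + 204160 + 23420 + 1720 = 237197
L = 235480 / 237197 × 100 = 99.2761
Paasche component (current-period weights):
ΣP(Q2 2019)Q(Q2 2019) = 7467×1 + 18027×10 + 2842×8 + 162×8 = 7467 + 180270 + 22736 + 1296 = 211769
ΣP(Q1 2019)Q(Q2 2019) = 7897×1 + 18560×10 + 2342×8 + 215×8 = 7897 + 185600 + 18736 + 1720 = 213953
P = 211769 / 213953 × 100 = 98.9792
Fisher = √(L × P) = √(99.2761 × 98.9792) = 99.1276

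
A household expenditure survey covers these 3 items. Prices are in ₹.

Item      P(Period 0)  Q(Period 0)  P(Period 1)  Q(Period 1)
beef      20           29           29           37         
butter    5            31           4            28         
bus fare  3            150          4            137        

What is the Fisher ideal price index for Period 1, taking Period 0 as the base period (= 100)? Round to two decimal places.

Laspeyres component (base-period weights):
ΣP(Period 1)Q(Period 0) = 29×29 + 4×31 + 4×150 = 841 + 124 + 600 = 1565
ΣP(Period 0)Q(Period 0) = 20×29 + 5×31 + 3×150 = 580 + 155 + 450 = 1185
L = 1565 / 1185 × 100 = 132.0675
Paasche component (current-period weights):
ΣP(Period 1)Q(Period 1) = 29×37 + 4×28 + 4×137 = 1073 + 112 + 548 = 1733
ΣP(Period 0)Q(Period 1) = 20×37 + 5×28 + 3×137 = 740 + 140 + 411 = 1291
P = 1733 / 1291 × 100 = 134.2370
Fisher = √(L × P) = √(132.0675 × 134.2370) = 133.1478

133.15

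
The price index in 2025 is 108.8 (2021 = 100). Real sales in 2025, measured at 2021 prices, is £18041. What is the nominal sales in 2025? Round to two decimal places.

19628.61

Nominal = Real × (Index/100) = 18041 × (108.8/100)
        = 18041 × 1.088 = 19628.6080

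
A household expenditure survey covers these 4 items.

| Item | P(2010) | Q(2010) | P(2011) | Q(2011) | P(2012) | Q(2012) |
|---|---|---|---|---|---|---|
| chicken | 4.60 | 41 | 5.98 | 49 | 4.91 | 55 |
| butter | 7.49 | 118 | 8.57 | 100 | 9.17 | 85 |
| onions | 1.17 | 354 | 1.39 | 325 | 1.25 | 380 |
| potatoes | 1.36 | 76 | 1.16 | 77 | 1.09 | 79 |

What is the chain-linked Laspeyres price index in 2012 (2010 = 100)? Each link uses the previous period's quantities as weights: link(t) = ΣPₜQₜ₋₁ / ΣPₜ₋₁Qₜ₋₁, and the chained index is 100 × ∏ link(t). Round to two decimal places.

Link 2010→2011:
ΣP(2011)Q(2010) = 5.98×41 + 8.57×118 + 1.39×354 + 1.16×76 = 245.18 + 1011.26 + 492.06 + 88.16 = 1836.66
ΣP(2010)Q(2010) = 4.60×41 + 7.49×118 + 1.17×354 + 1.36×76 = 188.6 + 883.82 + 414.18 + 103.36 = 1589.96
link = 1836.66/1589.96 = 1.155161
Link 2011→2012:
ΣP(2012)Q(2011) = 4.91×49 + 9.17×100 + 1.25×325 + 1.09×77 = 240.59 + 917 + 406.25 + 83.93 = 1647.77
ΣP(2011)Q(2011) = 5.98×49 + 8.57×100 + 1.39×325 + 1.16×77 = 293.02 + 857 + 451.75 + 89.32 = 1691.09
link = 1647.77/1691.09 = 0.974383
Chained index = 100 × 1.155161 × 0.974383 = 112.5570

112.56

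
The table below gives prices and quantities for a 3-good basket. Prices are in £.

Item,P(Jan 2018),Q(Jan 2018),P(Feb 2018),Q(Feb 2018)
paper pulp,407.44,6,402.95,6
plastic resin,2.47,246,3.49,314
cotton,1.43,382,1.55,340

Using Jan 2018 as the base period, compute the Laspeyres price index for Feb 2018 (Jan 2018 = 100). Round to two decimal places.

Laspeyres price index uses base-period quantities as weights.
ΣP(Feb 2018)·Q(Jan 2018) = 402.95×6 + 3.49×246 + 1.55×382 = 2417.7 + 858.54 + 592.1 = 3868.34
ΣP(Jan 2018)·Q(Jan 2018) = 407.44×6 + 2.47×246 + 1.43×382 = 2444.64 + 607.62 + 546.26 = 3598.52
Index = 3868.34 / 3598.52 × 100 = 107.4981

107.50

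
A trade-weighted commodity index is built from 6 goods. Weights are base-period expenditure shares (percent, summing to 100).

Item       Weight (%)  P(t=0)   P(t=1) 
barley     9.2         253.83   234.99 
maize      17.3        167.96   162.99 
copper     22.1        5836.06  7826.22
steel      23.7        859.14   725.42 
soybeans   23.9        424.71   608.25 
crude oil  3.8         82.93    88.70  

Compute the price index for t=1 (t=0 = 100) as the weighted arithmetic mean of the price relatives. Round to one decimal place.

113.2

barley: 9.2 × (234.99/253.83) = 9.2 × 0.925777 = 8.5171
maize: 17.3 × (162.99/167.96) = 17.3 × 0.970410 = 16.7881
copper: 22.1 × (7826.22/5836.06) = 22.1 × 1.341011 = 29.6363
steel: 23.7 × (725.42/859.14) = 23.7 × 0.844356 = 20.0112
soybeans: 23.9 × (608.25/424.71) = 23.9 × 1.432154 = 34.2285
crude oil: 3.8 × (88.70/82.93) = 3.8 × 1.069577 = 4.0644
Index = Σ wᵢ·(p₁ᵢ/p₀ᵢ) = 8.5171 + 16.7881 + 29.6363 + 20.0112 + 34.2285 + 4.0644 = 113.2457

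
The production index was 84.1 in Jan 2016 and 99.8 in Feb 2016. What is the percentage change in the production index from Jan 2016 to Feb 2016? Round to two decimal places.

Change = (99.8 − 84.1) / 84.1 × 100
       = 15.7 / 84.1 × 100 = 18.6683%

18.67%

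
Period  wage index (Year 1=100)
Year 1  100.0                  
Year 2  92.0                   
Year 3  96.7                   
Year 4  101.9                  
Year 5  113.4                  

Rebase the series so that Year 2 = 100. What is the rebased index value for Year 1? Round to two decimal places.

Rebased(Year 1) = 100.0 / 92.0 × 100 = 108.6957

108.70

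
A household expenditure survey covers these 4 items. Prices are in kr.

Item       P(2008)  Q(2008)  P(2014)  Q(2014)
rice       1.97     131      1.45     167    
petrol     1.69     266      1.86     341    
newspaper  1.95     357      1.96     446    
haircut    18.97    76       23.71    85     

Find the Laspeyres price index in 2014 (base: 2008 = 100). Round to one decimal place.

Laspeyres price index uses base-period quantities as weights.
ΣP(2014)·Q(2008) = 1.45×131 + 1.86×266 + 1.96×357 + 23.71×76 = 189.95 + 494.76 + 699.72 + 1801.96 = 3186.39
ΣP(2008)·Q(2008) = 1.97×131 + 1.69×266 + 1.95×357 + 18.97×76 = 258.07 + 449.54 + 696.15 + 1441.72 = 2845.48
Index = 3186.39 / 2845.48 × 100 = 111.9808

112.0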